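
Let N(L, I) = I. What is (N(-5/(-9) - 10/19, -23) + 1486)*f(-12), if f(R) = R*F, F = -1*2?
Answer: 35112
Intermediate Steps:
F = -2
f(R) = -2*R (f(R) = R*(-2) = -2*R)
(N(-5/(-9) - 10/19, -23) + 1486)*f(-12) = (-23 + 1486)*(-2*(-12)) = 1463*24 = 35112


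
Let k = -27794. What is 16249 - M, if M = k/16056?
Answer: 130460869/8028 ≈ 16251.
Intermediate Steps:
M = -13897/8028 (M = -27794/16056 = -27794*1/16056 = -13897/8028 ≈ -1.7311)
16249 - M = 16249 - 1*(-13897/8028) = 16249 + 13897/8028 = 130460869/8028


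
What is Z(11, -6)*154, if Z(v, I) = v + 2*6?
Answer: 3542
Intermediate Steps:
Z(v, I) = 12 + v (Z(v, I) = v + 12 = 12 + v)
Z(11, -6)*154 = (12 + 11)*154 = 23*154 = 3542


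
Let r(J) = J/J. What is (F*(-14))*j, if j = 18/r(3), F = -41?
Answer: 10332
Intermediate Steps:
r(J) = 1
j = 18 (j = 18/1 = 18*1 = 18)
(F*(-14))*j = -41*(-14)*18 = 574*18 = 10332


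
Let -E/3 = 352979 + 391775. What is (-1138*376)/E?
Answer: 213944/1117131 ≈ 0.19151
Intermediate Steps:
E = -2234262 (E = -3*(352979 + 391775) = -3*744754 = -2234262)
(-1138*376)/E = -1138*376/(-2234262) = -427888*(-1/2234262) = 213944/1117131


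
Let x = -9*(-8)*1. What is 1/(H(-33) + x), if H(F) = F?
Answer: 1/39 ≈ 0.025641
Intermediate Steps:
x = 72 (x = 72*1 = 72)
1/(H(-33) + x) = 1/(-33 + 72) = 1/39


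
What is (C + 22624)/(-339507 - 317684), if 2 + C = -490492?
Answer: 467870/657191 ≈ 0.71192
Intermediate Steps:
C = -490494 (C = -2 - 490492 = -490494)
(C + 22624)/(-339507 - 317684) = (-490494 + 22624)/(-339507 - 317684) = -467870/(-657191) = -467870*(-1/657191) = 467870/657191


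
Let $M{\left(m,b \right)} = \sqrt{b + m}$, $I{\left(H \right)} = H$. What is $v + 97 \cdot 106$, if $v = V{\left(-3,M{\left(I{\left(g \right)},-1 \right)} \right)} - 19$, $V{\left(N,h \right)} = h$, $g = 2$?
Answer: $10264$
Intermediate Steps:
$v = -18$ ($v = \sqrt{-1 + 2} - 19 = \sqrt{1} - 19 = 1 - 19 = -18$)
$v + 97 \cdot 106 = -18 + 97 \cdot 106 = -18 + 10282 = 10264$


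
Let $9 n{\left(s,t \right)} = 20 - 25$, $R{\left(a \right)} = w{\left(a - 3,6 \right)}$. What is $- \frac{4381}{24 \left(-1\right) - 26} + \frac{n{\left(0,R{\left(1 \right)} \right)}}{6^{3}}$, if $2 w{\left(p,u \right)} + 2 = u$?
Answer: $\frac{4258207}{48600} \approx 87.617$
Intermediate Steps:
$w{\left(p,u \right)} = -1 + \frac{u}{2}$
$R{\left(a \right)} = 2$ ($R{\left(a \right)} = -1 + \frac{1}{2} \cdot 6 = -1 + 3 = 2$)
$n{\left(s,t \right)} = - \frac{5}{9}$ ($n{\left(s,t \right)} = \frac{20 - 25}{9} = \frac{1}{9} \left(-5\right) = - \frac{5}{9}$)
$- \frac{4381}{24 \left(-1\right) - 26} + \frac{n{\left(0,R{\left(1 \right)} \right)}}{6^{3}} = - \frac{4381}{24 \left(-1\right) - 26} - \frac{5}{9 \cdot 6^{3}} = - \frac{4381}{-24 - 26} - \frac{5}{9 \cdot 216} = - \frac{4381}{-50} - \frac{5}{1944} = \left(-4381\right) \left(- \frac{1}{50}\right) - \frac{5}{1944} = \frac{4381}{50} - \frac{5}{1944} = \frac{4258207}{48600}$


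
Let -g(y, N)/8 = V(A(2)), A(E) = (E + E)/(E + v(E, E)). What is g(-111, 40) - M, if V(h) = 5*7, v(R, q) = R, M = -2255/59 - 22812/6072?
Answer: -7105931/29854 ≈ -238.02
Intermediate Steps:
M = -1253189/29854 (M = -2255*1/59 - 22812*1/6072 = -2255/59 - 1901/506 = -1253189/29854 ≈ -41.977)
A(E) = 1 (A(E) = (E + E)/(E + E) = (2*E)/((2*E)) = (2*E)*(1/(2*E)) = 1)
V(h) = 35
g(y, N) = -280 (g(y, N) = -8*35 = -280)
g(-111, 40) - M = -280 - 1*(-1253189/29854) = -280 + 1253189/29854 = -7105931/29854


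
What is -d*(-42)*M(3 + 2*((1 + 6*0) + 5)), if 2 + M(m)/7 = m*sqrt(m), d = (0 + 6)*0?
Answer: 0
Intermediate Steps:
d = 0 (d = 6*0 = 0)
M(m) = -14 + 7*m**(3/2) (M(m) = -14 + 7*(m*sqrt(m)) = -14 + 7*m**(3/2))
-d*(-42)*M(3 + 2*((1 + 6*0) + 5)) = -0*(-42)*(-14 + 7*(3 + 2*((1 + 6*0) + 5))**(3/2)) = -0*(-14 + 7*(3 + 2*((1 + 0) + 5))**(3/2)) = -0*(-14 + 7*(3 + 2*(1 + 5))**(3/2)) = -0*(-14 + 7*(3 + 2*6)**(3/2)) = -0*(-14 + 7*(3 + 12)**(3/2)) = -0*(-14 + 7*15**(3/2)) = -0*(-14 + 7*(15*sqrt(15))) = -0*(-14 + 105*sqrt(15)) = -1*0 = 0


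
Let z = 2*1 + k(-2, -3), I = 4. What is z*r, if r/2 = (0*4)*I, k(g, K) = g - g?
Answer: 0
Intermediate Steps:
k(g, K) = 0
z = 2 (z = 2*1 + 0 = 2 + 0 = 2)
r = 0 (r = 2*((0*4)*4) = 2*(0*4) = 2*0 = 0)
z*r = 2*0 = 0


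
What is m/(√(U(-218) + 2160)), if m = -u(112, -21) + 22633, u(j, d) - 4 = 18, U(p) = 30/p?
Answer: 7537*√1026453/15695 ≈ 486.53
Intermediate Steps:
u(j, d) = 22 (u(j, d) = 4 + 18 = 22)
m = 22611 (m = -1*22 + 22633 = -22 + 22633 = 22611)
m/(√(U(-218) + 2160)) = 22611/(√(30/(-218) + 2160)) = 22611/(√(30*(-1/218) + 2160)) = 22611/(√(-15/109 + 2160)) = 22611/(√(235425/109)) = 22611/((5*√1026453/109)) = 22611*(√1026453/47085) = 7537*√1026453/15695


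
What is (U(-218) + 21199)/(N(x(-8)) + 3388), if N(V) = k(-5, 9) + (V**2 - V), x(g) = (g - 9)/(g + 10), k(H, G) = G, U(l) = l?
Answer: 83924/13911 ≈ 6.0329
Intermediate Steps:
x(g) = (-9 + g)/(10 + g)
N(V) = 9 + V**2 - V (N(V) = 9 + (V**2 - V) = 9 + V**2 - V)
(U(-218) + 21199)/(N(x(-8)) + 3388) = (-218 + 21199)/((9 + ((-9 - 8)/(10 - 8))**2 - (-9 - 8)/(10 - 8)) + 3388) = 20981/((9 + (-17/2)**2 - (-17)/2) + 3388) = 20981/((9 + ((1/2)*(-17))**2 - (-17)/2) + 3388) = 20981/((9 + (-17/2)**2 - 1*(-17/2)) + 3388) = 20981/((9 + 289/4 + 17/2) + 3388) = 20981/(359/4 + 3388) = 20981/(13911/4) = 20981*(4/13911) = 83924/13911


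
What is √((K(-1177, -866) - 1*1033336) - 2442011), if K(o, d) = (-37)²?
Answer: I*√3473978 ≈ 1863.9*I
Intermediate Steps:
K(o, d) = 1369
√((K(-1177, -866) - 1*1033336) - 2442011) = √((1369 - 1*1033336) - 2442011) = √((1369 - 1033336) - 2442011) = √(-1031967 - 2442011) = √(-3473978) = I*√3473978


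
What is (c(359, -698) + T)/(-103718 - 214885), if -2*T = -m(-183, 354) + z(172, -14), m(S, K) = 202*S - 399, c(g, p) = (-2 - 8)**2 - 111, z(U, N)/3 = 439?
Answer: 19352/318603 ≈ 0.060740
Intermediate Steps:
z(U, N) = 1317 (z(U, N) = 3*439 = 1317)
c(g, p) = -11 (c(g, p) = (-10)**2 - 111 = 100 - 111 = -11)
m(S, K) = -399 + 202*S
T = -19341 (T = -(-(-399 + 202*(-183)) + 1317)/2 = -(-(-399 - 36966) + 1317)/2 = -(-1*(-37365) + 1317)/2 = -(37365 + 1317)/2 = -1/2*38682 = -19341)
(c(359, -698) + T)/(-103718 - 214885) = (-11 - 19341)/(-103718 - 214885) = -19352/(-318603) = -19352*(-1/318603) = 19352/318603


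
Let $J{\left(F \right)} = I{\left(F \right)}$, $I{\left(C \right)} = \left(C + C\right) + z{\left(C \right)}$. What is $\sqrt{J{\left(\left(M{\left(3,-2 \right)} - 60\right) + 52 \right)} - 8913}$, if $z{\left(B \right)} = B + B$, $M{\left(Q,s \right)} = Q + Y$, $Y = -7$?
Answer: $i \sqrt{8961} \approx 94.663 i$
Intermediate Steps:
$M{\left(Q,s \right)} = -7 + Q$ ($M{\left(Q,s \right)} = Q - 7 = -7 + Q$)
$z{\left(B \right)} = 2 B$
$I{\left(C \right)} = 4 C$ ($I{\left(C \right)} = \left(C + C\right) + 2 C = 2 C + 2 C = 4 C$)
$J{\left(F \right)} = 4 F$
$\sqrt{J{\left(\left(M{\left(3,-2 \right)} - 60\right) + 52 \right)} - 8913} = \sqrt{4 \left(\left(\left(-7 + 3\right) - 60\right) + 52\right) - 8913} = \sqrt{4 \left(\left(-4 - 60\right) + 52\right) - 8913} = \sqrt{4 \left(-64 + 52\right) - 8913} = \sqrt{4 \left(-12\right) - 8913} = \sqrt{-48 - 8913} = \sqrt{-8961} = i \sqrt{8961}$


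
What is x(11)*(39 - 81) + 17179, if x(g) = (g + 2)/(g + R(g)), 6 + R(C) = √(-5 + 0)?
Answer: 17088 + 91*I*√5/5 ≈ 17088.0 + 40.696*I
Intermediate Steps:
R(C) = -6 + I*√5 (R(C) = -6 + √(-5 + 0) = -6 + √(-5) = -6 + I*√5)
x(g) = (2 + g)/(-6 + g + I*√5) (x(g) = (g + 2)/(g + (-6 + I*√5)) = (2 + g)/(-6 + g + I*√5))
x(11)*(39 - 81) + 17179 = ((2 + 11)/(-6 + 11 + I*√5))*(39 - 81) + 17179 = (13/(5 + I*√5))*(-42) + 17179 = -546/(5 + I*√5) + 17179 = 17179 - 546/(5 + I*√5)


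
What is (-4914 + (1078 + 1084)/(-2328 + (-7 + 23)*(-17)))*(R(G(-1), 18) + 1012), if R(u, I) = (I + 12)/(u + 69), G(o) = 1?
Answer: -45280834447/9100 ≈ -4.9759e+6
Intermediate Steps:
R(u, I) = (12 + I)/(69 + u)
(-4914 + (1078 + 1084)/(-2328 + (-7 + 23)*(-17)))*(R(G(-1), 18) + 1012) = (-4914 + (1078 + 1084)/(-2328 + (-7 + 23)*(-17)))*((12 + 18)/(69 + 1) + 1012) = (-4914 + 2162/(-2328 + 16*(-17)))*(30/70 + 1012) = (-4914 + 2162/(-2328 - 272))*((1/70)*30 + 1012) = (-4914 + 2162/(-2600))*(3/7 + 1012) = (-4914 + 2162*(-1/2600))*(7087/7) = (-4914 - 1081/1300)*(7087/7) = -6389281/1300*7087/7 = -45280834447/9100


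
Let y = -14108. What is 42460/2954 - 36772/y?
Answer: 88456271/5209379 ≈ 16.980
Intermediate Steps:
42460/2954 - 36772/y = 42460/2954 - 36772/(-14108) = 42460*(1/2954) - 36772*(-1/14108) = 21230/1477 + 9193/3527 = 88456271/5209379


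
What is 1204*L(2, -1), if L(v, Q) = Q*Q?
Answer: 1204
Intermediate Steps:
L(v, Q) = Q²
1204*L(2, -1) = 1204*(-1)² = 1204*1 = 1204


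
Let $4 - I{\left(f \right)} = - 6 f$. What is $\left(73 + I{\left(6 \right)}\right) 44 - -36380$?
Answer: $41352$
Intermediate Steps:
$I{\left(f \right)} = 4 + 6 f$ ($I{\left(f \right)} = 4 - - 6 f = 4 + 6 f$)
$\left(73 + I{\left(6 \right)}\right) 44 - -36380 = \left(73 + \left(4 + 6 \cdot 6\right)\right) 44 - -36380 = \left(73 + \left(4 + 36\right)\right) 44 + 36380 = \left(73 + 40\right) 44 + 36380 = 113 \cdot 44 + 36380 = 4972 + 36380 = 41352$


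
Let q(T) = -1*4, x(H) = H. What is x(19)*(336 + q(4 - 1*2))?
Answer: 6308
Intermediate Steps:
q(T) = -4
x(19)*(336 + q(4 - 1*2)) = 19*(336 - 4) = 19*332 = 6308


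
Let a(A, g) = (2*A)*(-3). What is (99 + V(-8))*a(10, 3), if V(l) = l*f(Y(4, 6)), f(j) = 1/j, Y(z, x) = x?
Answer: -5860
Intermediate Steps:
a(A, g) = -6*A
V(l) = l/6
(99 + V(-8))*a(10, 3) = (99 + (⅙)*(-8))*(-6*10) = (99 - 4/3)*(-60) = (293/3)*(-60) = -5860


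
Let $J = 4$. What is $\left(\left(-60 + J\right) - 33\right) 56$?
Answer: $-4984$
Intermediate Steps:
$\left(\left(-60 + J\right) - 33\right) 56 = \left(\left(-60 + 4\right) - 33\right) 56 = \left(-56 - 33\right) 56 = \left(-89\right) 56 = -4984$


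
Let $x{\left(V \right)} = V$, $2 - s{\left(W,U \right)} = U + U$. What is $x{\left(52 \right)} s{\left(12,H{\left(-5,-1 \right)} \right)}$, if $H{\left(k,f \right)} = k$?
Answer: $624$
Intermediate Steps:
$s{\left(W,U \right)} = 2 - 2 U$ ($s{\left(W,U \right)} = 2 - \left(U + U\right) = 2 - 2 U$)
$x{\left(52 \right)} s{\left(12,H{\left(-5,-1 \right)} \right)} = 52 \left(2 - -10\right) = 52 \left(2 + 10\right) = 52 \cdot 12 = 624$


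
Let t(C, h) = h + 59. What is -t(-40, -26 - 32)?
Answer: -1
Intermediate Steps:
t(C, h) = 59 + h
-t(-40, -26 - 32) = -(59 + (-26 - 32)) = -(59 - 58) = -1*1 = -1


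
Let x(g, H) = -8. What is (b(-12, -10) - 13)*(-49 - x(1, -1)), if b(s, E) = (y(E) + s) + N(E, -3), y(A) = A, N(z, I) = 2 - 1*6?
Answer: 1599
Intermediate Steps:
N(z, I) = -4 (N(z, I) = 2 - 6 = -4)
b(s, E) = -4 + E + s (b(s, E) = (E + s) - 4 = -4 + E + s)
(b(-12, -10) - 13)*(-49 - x(1, -1)) = ((-4 - 10 - 12) - 13)*(-49 - 1*(-8)) = (-26 - 13)*(-49 + 8) = -39*(-41) = 1599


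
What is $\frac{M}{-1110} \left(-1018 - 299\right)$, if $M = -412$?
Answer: $- \frac{90434}{185} \approx -488.83$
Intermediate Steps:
$\frac{M}{-1110} \left(-1018 - 299\right) = - \frac{412}{-1110} \left(-1018 - 299\right) = \left(-412\right) \left(- \frac{1}{1110}\right) \left(-1317\right) = \frac{206}{555} \left(-1317\right) = - \frac{90434}{185}$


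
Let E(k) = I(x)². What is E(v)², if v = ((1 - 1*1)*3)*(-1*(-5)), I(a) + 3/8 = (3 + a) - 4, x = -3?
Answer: 1500625/4096 ≈ 366.36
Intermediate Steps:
I(a) = -11/8 + a (I(a) = -3/8 + ((3 + a) - 4) = -3/8 + (-1 + a) = -11/8 + a)
v = 0 (v = ((1 - 1)*3)*5 = (0*3)*5 = 0*5 = 0)
E(k) = 1225/64 (E(k) = (-11/8 - 3)² = (-35/8)² = 1225/64)
E(v)² = (1225/64)² = 1500625/4096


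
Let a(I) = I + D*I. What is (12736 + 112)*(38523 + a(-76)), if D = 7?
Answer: 487131920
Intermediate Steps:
a(I) = 8*I (a(I) = I + 7*I = 8*I)
(12736 + 112)*(38523 + a(-76)) = (12736 + 112)*(38523 + 8*(-76)) = 12848*(38523 - 608) = 12848*37915 = 487131920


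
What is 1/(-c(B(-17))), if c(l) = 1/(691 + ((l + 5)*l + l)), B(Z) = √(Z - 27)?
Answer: -647 - 12*I*√11 ≈ -647.0 - 39.799*I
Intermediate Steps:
B(Z) = √(-27 + Z)
c(l) = 1/(691 + l + l*(5 + l)) (c(l) = 1/(691 + ((5 + l)*l + l)) = 1/(691 + (l*(5 + l) + l)) = 1/(691 + (l + l*(5 + l))) = 1/(691 + l + l*(5 + l)))
1/(-c(B(-17))) = 1/(-1/(691 + (√(-27 - 17))² + 6*√(-27 - 17))) = 1/(-1/(691 + (√(-44))² + 6*√(-44))) = 1/(-1/(691 + (2*I*√11)² + 6*(2*I*√11))) = 1/(-1/(691 - 44 + 12*I*√11)) = 1/(-1/(647 + 12*I*√11)) = -647 - 12*I*√11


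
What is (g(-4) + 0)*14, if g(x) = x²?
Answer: 224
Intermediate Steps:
(g(-4) + 0)*14 = ((-4)² + 0)*14 = (16 + 0)*14 = 16*14 = 224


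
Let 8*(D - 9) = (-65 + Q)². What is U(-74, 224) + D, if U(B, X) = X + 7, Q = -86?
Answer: 24721/8 ≈ 3090.1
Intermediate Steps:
U(B, X) = 7 + X
D = 22873/8 (D = 9 + (-65 - 86)²/8 = 9 + (⅛)*(-151)² = 9 + (⅛)*22801 = 9 + 22801/8 = 22873/8 ≈ 2859.1)
U(-74, 224) + D = (7 + 224) + 22873/8 = 231 + 22873/8 = 24721/8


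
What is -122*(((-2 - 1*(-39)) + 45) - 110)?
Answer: 3416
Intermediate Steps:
-122*(((-2 - 1*(-39)) + 45) - 110) = -122*(((-2 + 39) + 45) - 110) = -122*((37 + 45) - 110) = -122*(82 - 110) = -122*(-28) = 3416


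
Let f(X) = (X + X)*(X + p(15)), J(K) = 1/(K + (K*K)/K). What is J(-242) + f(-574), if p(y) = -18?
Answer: 328934143/484 ≈ 6.7962e+5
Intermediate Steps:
J(K) = 1/(2*K) (J(K) = 1/(K + K²/K) = 1/(K + K) = 1/(2*K))
f(X) = 2*X*(-18 + X) (f(X) = (X + X)*(X - 18) = (2*X)*(-18 + X) = 2*X*(-18 + X))
J(-242) + f(-574) = (½)/(-242) + 2*(-574)*(-18 - 574) = (½)*(-1/242) + 2*(-574)*(-592) = -1/484 + 679616 = 328934143/484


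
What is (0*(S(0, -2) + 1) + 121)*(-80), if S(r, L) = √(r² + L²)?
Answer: -9680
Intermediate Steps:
S(r, L) = √(L² + r²)
(0*(S(0, -2) + 1) + 121)*(-80) = (0*(√((-2)² + 0²) + 1) + 121)*(-80) = (0*(√(4 + 0) + 1) + 121)*(-80) = (0*(√4 + 1) + 121)*(-80) = (0*(2 + 1) + 121)*(-80) = (0*3 + 121)*(-80) = (0 + 121)*(-80) = 121*(-80) = -9680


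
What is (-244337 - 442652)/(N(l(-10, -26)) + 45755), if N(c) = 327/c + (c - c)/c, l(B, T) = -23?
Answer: -15800747/1052038 ≈ -15.019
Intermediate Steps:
N(c) = 327/c (N(c) = 327/c + 0/c = 327/c + 0 = 327/c)
(-244337 - 442652)/(N(l(-10, -26)) + 45755) = (-244337 - 442652)/(327/(-23) + 45755) = -686989/(327*(-1/23) + 45755) = -686989/(-327/23 + 45755) = -686989/1052038/23 = -686989*23/1052038 = -15800747/1052038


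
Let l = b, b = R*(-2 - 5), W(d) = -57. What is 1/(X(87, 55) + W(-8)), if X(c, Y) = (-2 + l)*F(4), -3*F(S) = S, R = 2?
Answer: -3/107 ≈ -0.028037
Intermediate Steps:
F(S) = -S/3
b = -14 (b = 2*(-2 - 5) = 2*(-7) = -14)
l = -14
X(c, Y) = 64/3 (X(c, Y) = (-2 - 14)*(-⅓*4) = -16*(-4/3) = 64/3)
1/(X(87, 55) + W(-8)) = 1/(64/3 - 57) = 1/(-107/3) = -3/107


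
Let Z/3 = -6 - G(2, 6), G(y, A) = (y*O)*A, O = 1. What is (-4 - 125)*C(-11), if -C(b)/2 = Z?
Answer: -13932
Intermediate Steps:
G(y, A) = A*y (G(y, A) = (y*1)*A = y*A = A*y)
Z = -54 (Z = 3*(-6 - 6*2) = 3*(-6 - 1*12) = 3*(-6 - 12) = 3*(-18) = -54)
C(b) = 108 (C(b) = -2*(-54) = 108)
(-4 - 125)*C(-11) = (-4 - 125)*108 = -129*108 = -13932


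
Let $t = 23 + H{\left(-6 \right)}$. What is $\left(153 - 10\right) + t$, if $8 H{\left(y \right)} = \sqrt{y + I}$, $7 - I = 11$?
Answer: $166 + \frac{i \sqrt{10}}{8} \approx 166.0 + 0.39528 i$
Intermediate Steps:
$I = -4$ ($I = 7 - 11 = -4$)
$H{\left(y \right)} = \frac{\sqrt{-4 + y}}{8}$ ($H{\left(y \right)} = \frac{\sqrt{y - 4}}{8} = \frac{\sqrt{-4 + y}}{8}$)
$t = 23 + \frac{i \sqrt{10}}{8}$ ($t = 23 + \frac{\sqrt{-4 - 6}}{8} = 23 + \frac{\sqrt{-10}}{8} = 23 + \frac{i \sqrt{10}}{8} \approx 23.0 + 0.39528 i$)
$\left(153 - 10\right) + t = \left(153 - 10\right) + \left(23 + \frac{i \sqrt{10}}{8}\right) = 143 + \left(23 + \frac{i \sqrt{10}}{8}\right) = 166 + \frac{i \sqrt{10}}{8}$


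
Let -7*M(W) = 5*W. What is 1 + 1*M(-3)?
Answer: 22/7 ≈ 3.1429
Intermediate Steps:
M(W) = -5*W/7
1 + 1*M(-3) = 1 + 1*(-5/7*(-3)) = 1 + 1*(15/7) = 1 + 15/7 = 22/7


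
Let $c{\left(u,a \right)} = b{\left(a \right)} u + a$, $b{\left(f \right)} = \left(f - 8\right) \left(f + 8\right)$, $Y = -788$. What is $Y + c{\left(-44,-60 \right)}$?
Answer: $-156432$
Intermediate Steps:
$b{\left(f \right)} = \left(-8 + f\right) \left(8 + f\right)$
$c{\left(u,a \right)} = a + u \left(-64 + a^{2}\right)$ ($c{\left(u,a \right)} = \left(-64 + a^{2}\right) u + a = u \left(-64 + a^{2}\right) + a = a + u \left(-64 + a^{2}\right)$)
$Y + c{\left(-44,-60 \right)} = -788 - \left(60 + 44 \left(-64 + \left(-60\right)^{2}\right)\right) = -788 - \left(60 + 44 \left(-64 + 3600\right)\right) = -788 - 155644 = -156432$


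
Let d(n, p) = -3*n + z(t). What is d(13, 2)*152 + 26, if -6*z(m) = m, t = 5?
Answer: -18086/3 ≈ -6028.7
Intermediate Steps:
z(m) = -m/6
d(n, p) = -5/6 - 3*n (d(n, p) = -3*n - 1/6*5 = -3*n - 5/6 = -5/6 - 3*n)
d(13, 2)*152 + 26 = (-5/6 - 3*13)*152 + 26 = (-5/6 - 39)*152 + 26 = -239/6*152 + 26 = -18164/3 + 26 = -18086/3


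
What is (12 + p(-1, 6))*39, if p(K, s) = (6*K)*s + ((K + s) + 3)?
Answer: -624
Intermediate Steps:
p(K, s) = 3 + K + s + 6*K*s (p(K, s) = 6*K*s + (3 + K + s) = 3 + K + s + 6*K*s)
(12 + p(-1, 6))*39 = (12 + (3 - 1 + 6 + 6*(-1)*6))*39 = (12 + (3 - 1 + 6 - 36))*39 = (12 - 28)*39 = -16*39 = -624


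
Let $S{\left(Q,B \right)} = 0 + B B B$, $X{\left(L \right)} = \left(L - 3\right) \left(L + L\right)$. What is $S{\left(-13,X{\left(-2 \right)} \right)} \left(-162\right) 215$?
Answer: $-278640000$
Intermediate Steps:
$X{\left(L \right)} = 2 L \left(-3 + L\right)$ ($X{\left(L \right)} = \left(-3 + L\right) 2 L = 2 L \left(-3 + L\right)$)
$S{\left(Q,B \right)} = B^{3}$ ($S{\left(Q,B \right)} = 0 + B B^{2} = 0 + B^{3} = B^{3}$)
$S{\left(-13,X{\left(-2 \right)} \right)} \left(-162\right) 215 = \left(2 \left(-2\right) \left(-3 - 2\right)\right)^{3} \left(-162\right) 215 = \left(2 \left(-2\right) \left(-5\right)\right)^{3} \left(-162\right) 215 = 20^{3} \left(-162\right) 215 = 8000 \left(-162\right) 215 = \left(-1296000\right) 215 = -278640000$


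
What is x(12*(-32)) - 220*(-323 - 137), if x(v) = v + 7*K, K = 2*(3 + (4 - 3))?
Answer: 100872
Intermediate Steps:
K = 8 (K = 2*(3 + 1) = 2*4 = 8)
x(v) = 56 + v (x(v) = v + 7*8 = v + 56 = 56 + v)
x(12*(-32)) - 220*(-323 - 137) = (56 + 12*(-32)) - 220*(-323 - 137) = (56 - 384) - 220*(-460) = -328 + 101200 = 100872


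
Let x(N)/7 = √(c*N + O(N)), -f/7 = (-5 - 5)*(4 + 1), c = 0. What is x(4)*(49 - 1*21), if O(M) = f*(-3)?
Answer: 980*I*√42 ≈ 6351.1*I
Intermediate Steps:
f = 350 (f = -7*(-5 - 5)*(4 + 1) = -(-70)*5 = -7*(-50) = 350)
O(M) = -1050 (O(M) = 350*(-3) = -1050)
x(N) = 35*I*√42 (x(N) = 7*√(0*N - 1050) = 7*√(0 - 1050) = 7*√(-1050) = 7*(5*I*√42) = 35*I*√42)
x(4)*(49 - 1*21) = (35*I*√42)*(49 - 1*21) = (35*I*√42)*(49 - 21) = (35*I*√42)*28 = 980*I*√42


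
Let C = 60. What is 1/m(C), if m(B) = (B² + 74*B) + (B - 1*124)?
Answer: 1/7976 ≈ 0.00012538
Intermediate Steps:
m(B) = -124 + B² + 75*B (m(B) = (B² + 74*B) + (B - 124) = (B² + 74*B) + (-124 + B) = -124 + B² + 75*B)
1/m(C) = 1/(-124 + 60² + 75*60) = 1/(-124 + 3600 + 4500) = 1/7976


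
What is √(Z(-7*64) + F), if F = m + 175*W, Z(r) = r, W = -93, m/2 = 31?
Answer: I*√16661 ≈ 129.08*I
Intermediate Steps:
m = 62 (m = 2*31 = 62)
F = -16213 (F = 62 + 175*(-93) = 62 - 16275 = -16213)
√(Z(-7*64) + F) = √(-7*64 - 16213) = √(-448 - 16213) = √(-16661) = I*√16661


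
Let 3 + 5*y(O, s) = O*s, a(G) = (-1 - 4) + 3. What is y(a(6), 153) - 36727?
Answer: -183944/5 ≈ -36789.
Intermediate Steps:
a(G) = -2 (a(G) = -5 + 3 = -2)
y(O, s) = -⅗ + O*s/5 (y(O, s) = -⅗ + (O*s)/5 = -⅗ + O*s/5)
y(a(6), 153) - 36727 = (-⅗ + (⅕)*(-2)*153) - 36727 = (-⅗ - 306/5) - 36727 = -309/5 - 36727 = -183944/5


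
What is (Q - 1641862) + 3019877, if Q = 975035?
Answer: 2353050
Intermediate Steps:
(Q - 1641862) + 3019877 = (975035 - 1641862) + 3019877 = -666827 + 3019877 = 2353050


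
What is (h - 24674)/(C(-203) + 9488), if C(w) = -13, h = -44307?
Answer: -68981/9475 ≈ -7.2803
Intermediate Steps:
(h - 24674)/(C(-203) + 9488) = (-44307 - 24674)/(-13 + 9488) = -68981/9475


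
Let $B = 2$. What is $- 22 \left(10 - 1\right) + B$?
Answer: $-196$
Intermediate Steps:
$- 22 \left(10 - 1\right) + B = - 22 \left(10 - 1\right) + 2 = \left(-22\right) 9 + 2 = -198 + 2 = -196$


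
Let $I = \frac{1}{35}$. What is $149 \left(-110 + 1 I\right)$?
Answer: $- \frac{573501}{35} \approx -16386.0$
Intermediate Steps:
$I = \frac{1}{35} \approx 0.028571$
$149 \left(-110 + 1 I\right) = 149 \left(-110 + 1 \cdot \frac{1}{35}\right) = 149 \left(-110 + \frac{1}{35}\right) = 149 \left(- \frac{3849}{35}\right) = - \frac{573501}{35}$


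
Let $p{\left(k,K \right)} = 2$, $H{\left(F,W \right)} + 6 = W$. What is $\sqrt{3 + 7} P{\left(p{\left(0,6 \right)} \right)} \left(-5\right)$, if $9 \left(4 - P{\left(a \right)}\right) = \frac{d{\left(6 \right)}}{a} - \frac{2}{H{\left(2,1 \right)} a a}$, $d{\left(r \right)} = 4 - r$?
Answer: $- \frac{41 \sqrt{10}}{2} \approx -64.827$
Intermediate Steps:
$H{\left(F,W \right)} = -6 + W$
$P{\left(a \right)} = 4 - \frac{2}{45 a^{2}} + \frac{2}{9 a}$ ($P{\left(a \right)} = 4 - \frac{\frac{4 - 6}{a} - \frac{2}{\left(-6 + 1\right) a a}}{9} = 4 - \frac{\frac{4 - 6}{a} - \frac{2}{- 5 a a}}{9} = 4 - \frac{- \frac{2}{a} - \frac{2}{\left(-5\right) a^{2}}}{9} = 4 - \frac{- \frac{2}{a} - 2 \left(- \frac{1}{5 a^{2}}\right)}{9} = 4 - \frac{- \frac{2}{a} + \frac{2}{5 a^{2}}}{9} = 4 + \left(- \frac{2}{45 a^{2}} + \frac{2}{9 a}\right) = 4 - \frac{2}{45 a^{2}} + \frac{2}{9 a}$)
$\sqrt{3 + 7} P{\left(p{\left(0,6 \right)} \right)} \left(-5\right) = \sqrt{3 + 7} \left(4 - \frac{2}{45 \cdot 4} + \frac{2}{9 \cdot 2}\right) \left(-5\right) = \sqrt{10} \left(4 - \frac{1}{90} + \frac{2}{9} \cdot \frac{1}{2}\right) \left(-5\right) = \sqrt{10} \left(4 - \frac{1}{90} + \frac{1}{9}\right) \left(-5\right) = \sqrt{10} \cdot \frac{41}{10} \left(-5\right) = \frac{41 \sqrt{10}}{10} \left(-5\right) = - \frac{41 \sqrt{10}}{2}$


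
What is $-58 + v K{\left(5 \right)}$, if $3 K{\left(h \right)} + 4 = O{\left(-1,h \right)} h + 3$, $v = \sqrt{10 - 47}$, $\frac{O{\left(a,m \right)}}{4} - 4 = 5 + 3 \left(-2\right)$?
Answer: $-58 + \frac{59 i \sqrt{37}}{3} \approx -58.0 + 119.63 i$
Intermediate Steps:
$O{\left(a,m \right)} = 12$ ($O{\left(a,m \right)} = 16 + 4 \left(5 + 3 \left(-2\right)\right) = 16 + 4 \left(5 - 6\right) = 16 + 4 \left(-1\right) = 16 - 4 = 12$)
$v = i \sqrt{37}$ ($v = \sqrt{-37} = i \sqrt{37} \approx 6.0828 i$)
$K{\left(h \right)} = - \frac{1}{3} + 4 h$ ($K{\left(h \right)} = - \frac{4}{3} + \frac{12 h + 3}{3} = - \frac{4}{3} + \frac{3 + 12 h}{3} = - \frac{4}{3} + \left(1 + 4 h\right) = - \frac{1}{3} + 4 h$)
$-58 + v K{\left(5 \right)} = -58 + i \sqrt{37} \left(- \frac{1}{3} + 4 \cdot 5\right) = -58 + i \sqrt{37} \left(- \frac{1}{3} + 20\right) = -58 + i \sqrt{37} \cdot \frac{59}{3} = -58 + \frac{59 i \sqrt{37}}{3}$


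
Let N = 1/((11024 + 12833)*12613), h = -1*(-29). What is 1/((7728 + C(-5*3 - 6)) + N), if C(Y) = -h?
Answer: 300908341/2316693317360 ≈ 0.00012989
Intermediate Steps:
h = 29
C(Y) = -29 (C(Y) = -1*29 = -29)
N = 1/300908341 (N = (1/12613)/23857 = (1/23857)*(1/12613) = 1/300908341 ≈ 3.3233e-9)
1/((7728 + C(-5*3 - 6)) + N) = 1/((7728 - 29) + 1/300908341) = 1/(7699 + 1/300908341) = 1/(2316693317360/300908341) = 300908341/2316693317360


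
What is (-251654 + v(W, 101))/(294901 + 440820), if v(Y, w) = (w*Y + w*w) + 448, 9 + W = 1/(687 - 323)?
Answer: -88056595/267802444 ≈ -0.32881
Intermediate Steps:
W = -3275/364 (W = -9 + 1/(687 - 323) = -9 + 1/364 = -3275/364 ≈ -8.9973)
v(Y, w) = 448 + w² + Y*w (v(Y, w) = (Y*w + w²) + 448 = (w² + Y*w) + 448 = 448 + w² + Y*w)
(-251654 + v(W, 101))/(294901 + 440820) = (-251654 + (448 + 101² - 3275/364*101))/(294901 + 440820) = (-251654 + (448 + 10201 - 330775/364))/735721 = (-251654 + 3545461/364)*(1/735721) = -88056595/364*1/735721 = -88056595/267802444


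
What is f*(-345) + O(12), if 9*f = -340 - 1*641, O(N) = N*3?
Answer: 37641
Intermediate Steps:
O(N) = 3*N
f = -109 (f = (-340 - 1*641)/9 = (-340 - 641)/9 = (1/9)*(-981) = -109)
f*(-345) + O(12) = -109*(-345) + 3*12 = 37605 + 36 = 37641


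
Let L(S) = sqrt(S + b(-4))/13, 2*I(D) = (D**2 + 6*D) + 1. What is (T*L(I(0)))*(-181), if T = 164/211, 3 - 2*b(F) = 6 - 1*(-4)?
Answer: -29684*I*sqrt(3)/2743 ≈ -18.744*I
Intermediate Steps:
b(F) = -7/2 (b(F) = 3/2 - (6 - 1*(-4))/2 = 3/2 - (6 + 4)/2 = 3/2 - 1/2*10 = 3/2 - 5 = -7/2)
I(D) = 1/2 + D**2/2 + 3*D (I(D) = ((D**2 + 6*D) + 1)/2 = (1 + D**2 + 6*D)/2 = 1/2 + D**2/2 + 3*D)
T = 164/211 (T = 164*(1/211) = 164/211 ≈ 0.77725)
L(S) = sqrt(-7/2 + S)/13 (L(S) = sqrt(S - 7/2)/13 = sqrt(-7/2 + S)*(1/13) = sqrt(-7/2 + S)/13)
(T*L(I(0)))*(-181) = (164*(sqrt(-14 + 4*(1/2 + (1/2)*0**2 + 3*0))/26)/211)*(-181) = (164*(sqrt(-14 + 4*(1/2 + (1/2)*0 + 0))/26)/211)*(-181) = (164*(sqrt(-14 + 4*(1/2 + 0 + 0))/26)/211)*(-181) = (164*(sqrt(-14 + 4*(1/2))/26)/211)*(-181) = (164*(sqrt(-14 + 2)/26)/211)*(-181) = (164*(sqrt(-12)/26)/211)*(-181) = (164*((2*I*sqrt(3))/26)/211)*(-181) = (164*(I*sqrt(3)/13)/211)*(-181) = (164*I*sqrt(3)/2743)*(-181) = -29684*I*sqrt(3)/2743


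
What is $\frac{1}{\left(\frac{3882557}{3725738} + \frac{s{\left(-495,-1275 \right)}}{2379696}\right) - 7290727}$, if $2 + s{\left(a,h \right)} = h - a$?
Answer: $- \frac{2216530953912}{16160119762924015135} \approx -1.3716 \cdot 10^{-7}$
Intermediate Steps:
$s{\left(a,h \right)} = -2 + h - a$ ($s{\left(a,h \right)} = -2 - \left(a - h\right) = -2 + h - a$)
$\frac{1}{\left(\frac{3882557}{3725738} + \frac{s{\left(-495,-1275 \right)}}{2379696}\right) - 7290727} = \frac{1}{\left(\frac{3882557}{3725738} + \frac{-2 - 1275 - -495}{2379696}\right) - 7290727} = \frac{1}{\left(3882557 \cdot \frac{1}{3725738} + \left(-2 - 1275 + 495\right) \frac{1}{2379696}\right) - 7290727} = \frac{1}{\left(\frac{3882557}{3725738} - \frac{391}{1189848}\right) - 7290727} = \frac{1}{\frac{2309097958889}{2216530953912} - 7290727} = \frac{1}{- \frac{16160119762924015135}{2216530953912}} = - \frac{2216530953912}{16160119762924015135}$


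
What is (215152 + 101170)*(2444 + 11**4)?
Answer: 5404361370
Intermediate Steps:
(215152 + 101170)*(2444 + 11**4) = 316322*(2444 + 14641) = 316322*17085 = 5404361370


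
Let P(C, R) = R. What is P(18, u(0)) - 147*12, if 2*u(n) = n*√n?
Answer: -1764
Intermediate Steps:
u(n) = n^(3/2)/2 (u(n) = (n*√n)/2 = n^(3/2)/2)
P(18, u(0)) - 147*12 = 0^(3/2)/2 - 147*12 = (½)*0 - 1764 = 0 - 1764 = -1764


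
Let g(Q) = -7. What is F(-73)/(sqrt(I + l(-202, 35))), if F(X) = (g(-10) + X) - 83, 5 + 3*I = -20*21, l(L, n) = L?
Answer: 163*I*sqrt(3093)/1031 ≈ 8.7926*I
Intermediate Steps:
I = -425/3 (I = -5/3 + (-20*21)/3 = -5/3 + (1/3)*(-420) = -5/3 - 140 = -425/3 ≈ -141.67)
F(X) = -90 + X (F(X) = (-7 + X) - 83 = -90 + X)
F(-73)/(sqrt(I + l(-202, 35))) = (-90 - 73)/(sqrt(-425/3 - 202)) = -163*(-I*sqrt(3093)/1031) = -(-163)*I*sqrt(3093)/1031 = 163*I*sqrt(3093)/1031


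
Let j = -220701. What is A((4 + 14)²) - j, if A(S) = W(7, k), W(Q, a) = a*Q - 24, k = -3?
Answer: 220656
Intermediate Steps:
W(Q, a) = -24 + Q*a (W(Q, a) = Q*a - 24 = -24 + Q*a)
A(S) = -45 (A(S) = -24 + 7*(-3) = -24 - 21 = -45)
A((4 + 14)²) - j = -45 - 1*(-220701) = -45 + 220701 = 220656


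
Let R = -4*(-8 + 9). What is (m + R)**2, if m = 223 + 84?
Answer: 91809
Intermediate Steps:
m = 307
R = -4 (R = -4*1 = -4)
(m + R)**2 = (307 - 4)**2 = 303**2 = 91809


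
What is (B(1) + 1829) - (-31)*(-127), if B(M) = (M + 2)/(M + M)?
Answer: -4213/2 ≈ -2106.5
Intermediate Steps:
B(M) = (2 + M)/(2*M) (B(M) = (2 + M)/((2*M)) = (2 + M)*(1/(2*M)) = (2 + M)/(2*M))
(B(1) + 1829) - (-31)*(-127) = ((1/2)*(2 + 1)/1 + 1829) - (-31)*(-127) = ((1/2)*1*3 + 1829) - 1*3937 = (3/2 + 1829) - 3937 = 3661/2 - 3937 = -4213/2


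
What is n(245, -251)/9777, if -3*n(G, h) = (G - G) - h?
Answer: -251/29331 ≈ -0.0085575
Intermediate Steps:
n(G, h) = h/3 (n(G, h) = -((G - G) - h)/3 = -(0 - h)/3 = -(-1)*h/3 = h/3)
n(245, -251)/9777 = ((⅓)*(-251))/9777 = -251/3*1/9777 = -251/29331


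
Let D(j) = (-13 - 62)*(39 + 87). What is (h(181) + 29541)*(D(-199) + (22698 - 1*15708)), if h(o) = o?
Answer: -73116120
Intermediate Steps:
D(j) = -9450 (D(j) = -75*126 = -9450)
(h(181) + 29541)*(D(-199) + (22698 - 1*15708)) = (181 + 29541)*(-9450 + (22698 - 1*15708)) = 29722*(-9450 + (22698 - 15708)) = 29722*(-9450 + 6990) = 29722*(-2460) = -73116120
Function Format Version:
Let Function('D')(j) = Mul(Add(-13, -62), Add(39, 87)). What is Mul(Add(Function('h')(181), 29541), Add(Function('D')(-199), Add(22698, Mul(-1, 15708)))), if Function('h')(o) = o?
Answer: -73116120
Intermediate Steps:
Function('D')(j) = -9450 (Function('D')(j) = Mul(-75, 126) = -9450)
Mul(Add(Function('h')(181), 29541), Add(Function('D')(-199), Add(22698, Mul(-1, 15708)))) = Mul(Add(181, 29541), Add(-9450, Add(22698, Mul(-1, 15708)))) = Mul(29722, Add(-9450, Add(22698, -15708))) = Mul(29722, Add(-9450, 6990)) = Mul(29722, -2460) = -73116120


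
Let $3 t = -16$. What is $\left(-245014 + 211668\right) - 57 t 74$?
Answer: $-10850$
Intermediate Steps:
$t = - \frac{16}{3}$ ($t = \frac{1}{3} \left(-16\right) = - \frac{16}{3} \approx -5.3333$)
$\left(-245014 + 211668\right) - 57 t 74 = \left(-245014 + 211668\right) - 57 \left(- \frac{16}{3}\right) 74 = -33346 - \left(-304\right) 74 = -33346 - -22496 = -33346 + 22496 = -10850$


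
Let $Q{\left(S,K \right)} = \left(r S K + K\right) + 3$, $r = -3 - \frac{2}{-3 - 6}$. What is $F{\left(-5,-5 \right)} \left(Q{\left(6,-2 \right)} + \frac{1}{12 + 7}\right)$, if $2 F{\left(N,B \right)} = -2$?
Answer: $- \frac{1960}{57} \approx -34.386$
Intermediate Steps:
$F{\left(N,B \right)} = -1$ ($F{\left(N,B \right)} = \frac{1}{2} \left(-2\right) = -1$)
$r = - \frac{25}{9}$ ($r = -3 - \frac{2}{-3 - 6} = -3 - \frac{2}{-9} = -3 - 2 \left(- \frac{1}{9}\right) = -3 - - \frac{2}{9} = -3 + \frac{2}{9} = - \frac{25}{9} \approx -2.7778$)
$Q{\left(S,K \right)} = 3 + K - \frac{25 K S}{9}$ ($Q{\left(S,K \right)} = \left(- \frac{25 S}{9} K + K\right) + 3 = \left(- \frac{25 K S}{9} + K\right) + 3 = \left(K - \frac{25 K S}{9}\right) + 3 = 3 + K - \frac{25 K S}{9}$)
$F{\left(-5,-5 \right)} \left(Q{\left(6,-2 \right)} + \frac{1}{12 + 7}\right) = - (\left(3 - 2 - \left(- \frac{50}{9}\right) 6\right) + \frac{1}{12 + 7}) = - (\left(3 - 2 + \frac{100}{3}\right) + \frac{1}{19}) = - (\frac{103}{3} + \frac{1}{19}) = \left(-1\right) \frac{1960}{57} = - \frac{1960}{57}$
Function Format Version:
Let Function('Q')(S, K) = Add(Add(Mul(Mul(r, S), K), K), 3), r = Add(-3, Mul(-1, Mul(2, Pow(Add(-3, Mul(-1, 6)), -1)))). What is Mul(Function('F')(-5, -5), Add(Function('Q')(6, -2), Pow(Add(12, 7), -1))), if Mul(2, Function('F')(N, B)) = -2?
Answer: Rational(-1960, 57) ≈ -34.386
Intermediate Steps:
Function('F')(N, B) = -1 (Function('F')(N, B) = Mul(Rational(1, 2), -2) = -1)
r = Rational(-25, 9) (r = Add(-3, Mul(-1, Mul(2, Pow(Add(-3, -6), -1)))) = Add(-3, Mul(-1, Mul(2, Pow(-9, -1)))) = Add(-3, Mul(-1, Mul(2, Rational(-1, 9)))) = Add(-3, Mul(-1, Rational(-2, 9))) = Add(-3, Rational(2, 9)) = Rational(-25, 9) ≈ -2.7778)
Function('Q')(S, K) = Add(3, K, Mul(Rational(-25, 9), K, S)) (Function('Q')(S, K) = Add(Add(Mul(Mul(Rational(-25, 9), S), K), K), 3) = Add(Add(Mul(Rational(-25, 9), K, S), K), 3) = Add(Add(K, Mul(Rational(-25, 9), K, S)), 3) = Add(3, K, Mul(Rational(-25, 9), K, S)))
Mul(Function('F')(-5, -5), Add(Function('Q')(6, -2), Pow(Add(12, 7), -1))) = Mul(-1, Add(Add(3, -2, Mul(Rational(-25, 9), -2, 6)), Pow(Add(12, 7), -1))) = Mul(-1, Add(Add(3, -2, Rational(100, 3)), Pow(19, -1))) = Mul(-1, Add(Rational(103, 3), Rational(1, 19))) = Mul(-1, Rational(1960, 57)) = Rational(-1960, 57)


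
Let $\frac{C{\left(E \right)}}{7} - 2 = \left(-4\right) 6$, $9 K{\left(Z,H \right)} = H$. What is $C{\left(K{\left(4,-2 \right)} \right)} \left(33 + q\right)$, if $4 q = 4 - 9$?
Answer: $- \frac{9779}{2} \approx -4889.5$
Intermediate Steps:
$q = - \frac{5}{4}$ ($q = \frac{4 - 9}{4} = \frac{1}{4} \left(-5\right) = - \frac{5}{4} \approx -1.25$)
$K{\left(Z,H \right)} = \frac{H}{9}$
$C{\left(E \right)} = -154$ ($C{\left(E \right)} = 14 + 7 \left(\left(-4\right) 6\right) = 14 + 7 \left(-24\right) = 14 - 168 = -154$)
$C{\left(K{\left(4,-2 \right)} \right)} \left(33 + q\right) = - 154 \left(33 - \frac{5}{4}\right) = \left(-154\right) \frac{127}{4} = - \frac{9779}{2}$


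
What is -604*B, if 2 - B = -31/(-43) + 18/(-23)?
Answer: -1231556/989 ≈ -1245.3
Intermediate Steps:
B = 2039/989 (B = 2 - (-31/(-43) + 18/(-23)) = 2 - (-31*(-1/43) + 18*(-1/23)) = 2 - (31/43 - 18/23) = 2 - 1*(-61/989) = 2 + 61/989 = 2039/989 ≈ 2.0617)
-604*B = -604*2039/989 = -1231556/989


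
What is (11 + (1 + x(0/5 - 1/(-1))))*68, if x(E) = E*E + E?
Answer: 952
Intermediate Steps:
x(E) = E + E**2 (x(E) = E**2 + E = E + E**2)
(11 + (1 + x(0/5 - 1/(-1))))*68 = (11 + (1 + (0/5 - 1/(-1))*(1 + (0/5 - 1/(-1)))))*68 = (11 + (1 + (0*(1/5) - 1*(-1))*(1 + (0*(1/5) - 1*(-1)))))*68 = (11 + (1 + (0 + 1)*(1 + (0 + 1))))*68 = (11 + (1 + 1*(1 + 1)))*68 = (11 + (1 + 1*2))*68 = (11 + (1 + 2))*68 = (11 + 3)*68 = 14*68 = 952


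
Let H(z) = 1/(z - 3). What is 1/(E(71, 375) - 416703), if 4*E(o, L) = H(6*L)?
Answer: -8988/3745326563 ≈ -2.3998e-6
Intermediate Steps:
H(z) = 1/(-3 + z)
E(o, L) = 1/(4*(-3 + 6*L))
1/(E(71, 375) - 416703) = 1/(1/(12*(-1 + 2*375)) - 416703) = 1/(1/(12*(-1 + 750)) - 416703) = 1/((1/12)/749 - 416703) = 1/((1/12)*(1/749) - 416703) = 1/(1/8988 - 416703) = 1/(-3745326563/8988) = -8988/3745326563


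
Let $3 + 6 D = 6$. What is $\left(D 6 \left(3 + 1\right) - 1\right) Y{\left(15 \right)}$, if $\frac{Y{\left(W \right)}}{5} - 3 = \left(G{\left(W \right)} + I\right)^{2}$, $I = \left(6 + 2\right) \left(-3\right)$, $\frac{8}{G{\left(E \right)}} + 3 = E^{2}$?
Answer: $\frac{391190965}{12321} \approx 31750.0$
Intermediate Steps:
$D = \frac{1}{2}$ ($D = - \frac{1}{2} + \frac{1}{6} \cdot 6 = - \frac{1}{2} + 1 = \frac{1}{2} \approx 0.5$)
$G{\left(E \right)} = \frac{8}{-3 + E^{2}}$
$I = -24$ ($I = 8 \left(-3\right) = -24$)
$Y{\left(W \right)} = 15 + 5 \left(-24 + \frac{8}{-3 + W^{2}}\right)^{2}$ ($Y{\left(W \right)} = 15 + 5 \left(\frac{8}{-3 + W^{2}} - 24\right)^{2} = 15 + 5 \left(-24 + \frac{8}{-3 + W^{2}}\right)^{2}$)
$\left(D 6 \left(3 + 1\right) - 1\right) Y{\left(15 \right)} = \left(\frac{6 \left(3 + 1\right)}{2} - 1\right) \left(15 + 5 \left(24 - \frac{8}{-3 + 15^{2}}\right)^{2}\right) = \left(\frac{6 \cdot 4}{2} - 1\right) \left(15 + 5 \left(24 - \frac{8}{-3 + 225}\right)^{2}\right) = \left(\frac{1}{2} \cdot 24 - 1\right) \left(15 + 5 \left(24 - \frac{8}{222}\right)^{2}\right) = \left(12 - 1\right) \left(15 + 5 \left(24 - \frac{4}{111}\right)^{2}\right) = 11 \left(15 + 5 \left(24 - \frac{4}{111}\right)^{2}\right) = 11 \left(15 + 5 \left(\frac{2660}{111}\right)^{2}\right) = 11 \left(15 + 5 \cdot \frac{7075600}{12321}\right) = 11 \left(15 + \frac{35378000}{12321}\right) = 11 \cdot \frac{35562815}{12321} = \frac{391190965}{12321}$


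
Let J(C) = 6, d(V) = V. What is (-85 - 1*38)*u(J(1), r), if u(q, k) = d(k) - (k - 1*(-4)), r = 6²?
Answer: 492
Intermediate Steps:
r = 36
u(q, k) = -4 (u(q, k) = k - (k - 1*(-4)) = k - (k + 4) = k - (4 + k) = k + (-4 - k) = -4)
(-85 - 1*38)*u(J(1), r) = (-85 - 1*38)*(-4) = (-85 - 38)*(-4) = -123*(-4) = 492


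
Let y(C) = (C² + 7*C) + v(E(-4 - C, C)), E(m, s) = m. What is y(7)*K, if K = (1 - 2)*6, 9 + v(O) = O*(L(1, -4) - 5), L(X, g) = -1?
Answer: -930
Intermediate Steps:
v(O) = -9 - 6*O (v(O) = -9 + O*(-1 - 5) = -9 + O*(-6) = -9 - 6*O)
K = -6 (K = -1*6 = -6)
y(C) = 15 + C² + 13*C (y(C) = (C² + 7*C) + (-9 - 6*(-4 - C)) = (C² + 7*C) + (-9 + (24 + 6*C)) = (C² + 7*C) + (15 + 6*C) = 15 + C² + 13*C)
y(7)*K = (15 + 7² + 13*7)*(-6) = (15 + 49 + 91)*(-6) = 155*(-6) = -930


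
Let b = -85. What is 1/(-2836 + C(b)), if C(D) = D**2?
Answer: 1/4389 ≈ 0.00022784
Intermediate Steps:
1/(-2836 + C(b)) = 1/(-2836 + (-85)**2) = 1/(-2836 + 7225) = 1/4389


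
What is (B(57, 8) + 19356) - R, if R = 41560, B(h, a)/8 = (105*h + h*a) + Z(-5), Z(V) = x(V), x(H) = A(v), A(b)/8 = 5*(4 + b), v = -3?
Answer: 29644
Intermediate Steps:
A(b) = 160 + 40*b (A(b) = 8*(5*(4 + b)) = 8*(20 + 5*b) = 160 + 40*b)
x(H) = 40 (x(H) = 160 + 40*(-3) = 160 - 120 = 40)
Z(V) = 40
B(h, a) = 320 + 840*h + 8*a*h (B(h, a) = 8*((105*h + h*a) + 40) = 8*((105*h + a*h) + 40) = 8*(40 + 105*h + a*h) = 320 + 840*h + 8*a*h)
(B(57, 8) + 19356) - R = ((320 + 840*57 + 8*8*57) + 19356) - 1*41560 = ((320 + 47880 + 3648) + 19356) - 41560 = (51848 + 19356) - 41560 = 71204 - 41560 = 29644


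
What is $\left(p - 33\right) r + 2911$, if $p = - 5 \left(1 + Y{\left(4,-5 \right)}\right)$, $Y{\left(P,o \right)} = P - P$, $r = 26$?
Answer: $1923$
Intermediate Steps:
$Y{\left(P,o \right)} = 0$
$p = -5$ ($p = - 5 \left(1 + 0\right) = \left(-5\right) 1 = -5$)
$\left(p - 33\right) r + 2911 = \left(-5 - 33\right) 26 + 2911 = \left(-38\right) 26 + 2911 = -988 + 2911 = 1923$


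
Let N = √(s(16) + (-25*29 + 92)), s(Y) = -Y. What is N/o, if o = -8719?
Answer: -I*√649/8719 ≈ -0.0029218*I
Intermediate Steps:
N = I*√649 (N = √(-1*16 + (-25*29 + 92)) = √(-16 + (-725 + 92)) = √(-16 - 633) = √(-649) = I*√649 ≈ 25.475*I)
N/o = (I*√649)/(-8719) = (I*√649)*(-1/8719) = -I*√649/8719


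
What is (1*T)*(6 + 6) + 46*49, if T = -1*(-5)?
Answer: 2314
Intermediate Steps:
T = 5
(1*T)*(6 + 6) + 46*49 = (1*5)*(6 + 6) + 46*49 = 5*12 + 2254 = 60 + 2254 = 2314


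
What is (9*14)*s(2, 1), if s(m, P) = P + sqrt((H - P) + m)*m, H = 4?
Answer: 126 + 252*sqrt(5) ≈ 689.49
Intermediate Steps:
s(m, P) = P + m*sqrt(4 + m - P) (s(m, P) = P + sqrt((4 - P) + m)*m = P + sqrt(4 + m - P)*m = P + m*sqrt(4 + m - P))
(9*14)*s(2, 1) = (9*14)*(1 + 2*sqrt(4 + 2 - 1*1)) = 126*(1 + 2*sqrt(4 + 2 - 1)) = 126*(1 + 2*sqrt(5)) = 126 + 252*sqrt(5)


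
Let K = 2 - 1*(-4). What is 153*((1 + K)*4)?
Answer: 4284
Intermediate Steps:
K = 6 (K = 2 + 4 = 6)
153*((1 + K)*4) = 153*((1 + 6)*4) = 153*(7*4) = 153*28 = 4284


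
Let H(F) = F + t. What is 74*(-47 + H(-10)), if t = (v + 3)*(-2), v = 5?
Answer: -5402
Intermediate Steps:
t = -16 (t = (5 + 3)*(-2) = 8*(-2) = -16)
H(F) = -16 + F (H(F) = F - 16 = -16 + F)
74*(-47 + H(-10)) = 74*(-47 + (-16 - 10)) = 74*(-47 - 26) = 74*(-73) = -5402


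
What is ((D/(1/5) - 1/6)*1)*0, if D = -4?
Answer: 0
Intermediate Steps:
((D/(1/5) - 1/6)*1)*0 = ((-4/(1/5) - 1/6)*1)*0 = ((-4/⅕ - 1*⅙)*1)*0 = ((-4*5 - ⅙)*1)*0 = ((-20 - ⅙)*1)*0 = -121/6*1*0 = -121/6*0 = 0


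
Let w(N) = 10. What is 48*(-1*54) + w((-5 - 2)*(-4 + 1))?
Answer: -2582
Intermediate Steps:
48*(-1*54) + w((-5 - 2)*(-4 + 1)) = 48*(-1*54) + 10 = 48*(-54) + 10 = -2592 + 10 = -2582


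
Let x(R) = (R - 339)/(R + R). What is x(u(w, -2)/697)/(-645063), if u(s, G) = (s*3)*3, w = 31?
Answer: 39334/59990859 ≈ 0.00065567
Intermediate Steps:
u(s, G) = 9*s (u(s, G) = (3*s)*3 = 9*s)
x(R) = (-339 + R)/(2*R) (x(R) = (-339 + R)/((2*R)) = (-339 + R)*(1/(2*R)) = (-339 + R)/(2*R))
x(u(w, -2)/697)/(-645063) = ((-339 + (9*31)/697)/(2*(((9*31)/697))))/(-645063) = ((-339 + 279*(1/697))/(2*((279*(1/697)))))*(-1/645063) = ((-339 + 279/697)/(2*(279/697)))*(-1/645063) = ((½)*(697/279)*(-236004/697))*(-1/645063) = -39334/93*(-1/645063) = 39334/59990859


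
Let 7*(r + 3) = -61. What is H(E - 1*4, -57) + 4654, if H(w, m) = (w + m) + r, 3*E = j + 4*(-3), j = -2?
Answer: 96109/21 ≈ 4576.6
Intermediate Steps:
E = -14/3 (E = (-2 + 4*(-3))/3 = (-2 - 12)/3 = (1/3)*(-14) = -14/3 ≈ -4.6667)
r = -82/7 (r = -3 + (1/7)*(-61) = -3 - 61/7 = -82/7 ≈ -11.714)
H(w, m) = -82/7 + m + w (H(w, m) = (w + m) - 82/7 = (m + w) - 82/7 = -82/7 + m + w)
H(E - 1*4, -57) + 4654 = (-82/7 - 57 + (-14/3 - 1*4)) + 4654 = (-82/7 - 57 + (-14/3 - 4)) + 4654 = (-82/7 - 57 - 26/3) + 4654 = -1625/21 + 4654 = 96109/21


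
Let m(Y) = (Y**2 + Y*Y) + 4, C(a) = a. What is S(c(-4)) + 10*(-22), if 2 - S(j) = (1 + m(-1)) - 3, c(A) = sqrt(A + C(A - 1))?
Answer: -222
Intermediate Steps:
m(Y) = 4 + 2*Y**2 (m(Y) = (Y**2 + Y**2) + 4 = 2*Y**2 + 4 = 4 + 2*Y**2)
c(A) = sqrt(-1 + 2*A) (c(A) = sqrt(A + (A - 1)) = sqrt(A + (-1 + A)) = sqrt(-1 + 2*A))
S(j) = -2 (S(j) = 2 - ((1 + (4 + 2*(-1)**2)) - 3) = 2 - ((1 + (4 + 2*1)) - 3) = 2 - ((1 + (4 + 2)) - 3) = 2 - ((1 + 6) - 3) = 2 - (7 - 3) = 2 - 1*4 = 2 - 4 = -2)
S(c(-4)) + 10*(-22) = -2 + 10*(-22) = -2 - 220 = -222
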